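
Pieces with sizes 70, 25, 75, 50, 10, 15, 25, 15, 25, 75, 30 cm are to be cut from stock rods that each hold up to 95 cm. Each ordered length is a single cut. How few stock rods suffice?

5

Total = 75 + 75 + 70 + 50 + 30 + 25 + 25 + 25 + 15 + 15 + 10 = 415 cm.
Lower bound: ⌈415/95⌉ = 5 stock rods.
A packing using 5 stock rods:
  stock rod 1: 75 + 15 = 90
  stock rod 2: 75 + 15 = 90
  stock rod 3: 70 + 25 = 95
  stock rod 4: 50 + 30 + 10 = 90
  stock rod 5: 25 + 25 = 50
This matches the lower bound, so 5 is optimal.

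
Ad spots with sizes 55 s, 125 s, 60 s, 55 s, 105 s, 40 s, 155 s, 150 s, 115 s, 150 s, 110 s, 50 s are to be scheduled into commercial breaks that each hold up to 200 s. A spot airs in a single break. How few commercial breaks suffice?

7

Total = 155 + 150 + 150 + 125 + 115 + 110 + 105 + 60 + 55 + 55 + 50 + 40 = 1170 s.
Lower bound: ⌈1170/200⌉ = 6 commercial breaks.
Also, 7 ad spots each exceed 100 s, and no two of those can share a break, so at least 7 commercial breaks are needed.
A packing using 7 commercial breaks:
  break 1: 155 + 40 = 195
  break 2: 150 + 50 = 200
  break 3: 150 = 150
  break 4: 125 + 60 = 185
  break 5: 115 + 55 = 170
  break 6: 110 + 55 = 165
  break 7: 105 = 105
This matches the lower bound, so 7 is optimal.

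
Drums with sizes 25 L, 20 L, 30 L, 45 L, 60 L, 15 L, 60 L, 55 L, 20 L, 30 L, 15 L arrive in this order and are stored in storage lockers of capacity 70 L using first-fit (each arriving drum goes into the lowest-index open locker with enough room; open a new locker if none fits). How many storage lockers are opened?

7

  25 → locker 1 (new)  [load 25/70]
  20 → locker 1  [load 45/70]
  30 → locker 2 (new)  [load 30/70]
  45 → locker 3 (new)  [load 45/70]
  60 → locker 4 (new)  [load 60/70]
  15 → locker 1  [load 60/70]
  60 → locker 5 (new)  [load 60/70]
  55 → locker 6 (new)  [load 55/70]
  20 → locker 2  [load 50/70]
  30 → locker 7 (new)  [load 30/70]
  15 → locker 2  [load 65/70]
7 storage lockers opened.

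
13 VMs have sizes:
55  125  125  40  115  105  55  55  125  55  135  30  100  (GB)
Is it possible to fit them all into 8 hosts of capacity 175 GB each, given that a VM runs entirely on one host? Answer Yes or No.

A valid assignment using 8 hosts:
  host 1: 135 + 40 = 175
  host 2: 125 + 30 = 155
  host 3: 125 = 125
  host 4: 125 = 125
  host 5: 115 + 55 = 170
  host 6: 105 + 55 = 160
  host 7: 100 + 55 = 155
  host 8: 55 = 55
Every load is within 175 GB, so 8 hosts suffice.

Yes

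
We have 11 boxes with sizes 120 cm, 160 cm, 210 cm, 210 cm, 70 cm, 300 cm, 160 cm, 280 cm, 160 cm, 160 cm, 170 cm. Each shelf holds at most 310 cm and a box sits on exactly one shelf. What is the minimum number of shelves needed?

Total = 300 + 280 + 210 + 210 + 170 + 160 + 160 + 160 + 160 + 120 + 70 = 2000 cm.
Lower bound: ⌈2000/310⌉ = 7 shelves.
Also, 9 boxes each exceed 155 cm, and no two of those can share a shelf, so at least 9 shelves are needed.
A packing using 9 shelves:
  shelf 1: 300 = 300
  shelf 2: 280 = 280
  shelf 3: 210 + 70 = 280
  shelf 4: 210 = 210
  shelf 5: 170 + 120 = 290
  shelf 6: 160 = 160
  shelf 7: 160 = 160
  shelf 8: 160 = 160
  shelf 9: 160 = 160
This matches the lower bound, so 9 is optimal.

9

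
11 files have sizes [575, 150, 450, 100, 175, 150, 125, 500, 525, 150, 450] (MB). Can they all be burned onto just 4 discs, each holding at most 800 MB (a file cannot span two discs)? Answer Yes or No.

No

Total = 3350 MB; ⌈3350/800⌉ = 5.
At least 5 discs are required, but only 4 are allowed.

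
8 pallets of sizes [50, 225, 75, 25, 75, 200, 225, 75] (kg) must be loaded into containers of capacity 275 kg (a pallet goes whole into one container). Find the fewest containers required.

4

Total = 225 + 225 + 200 + 75 + 75 + 75 + 50 + 25 = 950 kg.
Lower bound: ⌈950/275⌉ = 4 containers.
A packing using 4 containers:
  container 1: 225 + 50 = 275
  container 2: 225 + 25 = 250
  container 3: 200 + 75 = 275
  container 4: 75 + 75 = 150
This matches the lower bound, so 4 is optimal.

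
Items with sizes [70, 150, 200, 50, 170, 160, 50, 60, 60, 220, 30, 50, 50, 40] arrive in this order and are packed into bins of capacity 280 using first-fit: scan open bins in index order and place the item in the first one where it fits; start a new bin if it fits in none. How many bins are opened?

  70 → bin 1 (new)  [load 70/280]
  150 → bin 1  [load 220/280]
  200 → bin 2 (new)  [load 200/280]
  50 → bin 1  [load 270/280]
  170 → bin 3 (new)  [load 170/280]
  160 → bin 4 (new)  [load 160/280]
  50 → bin 2  [load 250/280]
  60 → bin 3  [load 230/280]
  60 → bin 4  [load 220/280]
  220 → bin 5 (new)  [load 220/280]
  30 → bin 2  [load 280/280]
  50 → bin 3  [load 280/280]
  50 → bin 4  [load 270/280]
  40 → bin 5  [load 260/280]
5 bins opened.

5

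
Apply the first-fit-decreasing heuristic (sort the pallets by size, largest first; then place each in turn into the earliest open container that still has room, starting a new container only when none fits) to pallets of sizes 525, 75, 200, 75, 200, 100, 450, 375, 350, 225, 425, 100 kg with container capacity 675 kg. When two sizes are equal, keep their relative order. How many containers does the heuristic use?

Sorted descending: 525, 450, 425, 375, 350, 225, 200, 200, 100, 100, 75, 75.
  525 → container 1 (new)  [load 525/675]
  450 → container 2 (new)  [load 450/675]
  425 → container 3 (new)  [load 425/675]
  375 → container 4 (new)  [load 375/675]
  350 → container 5 (new)  [load 350/675]
  225 → container 2  [load 675/675]
  200 → container 3  [load 625/675]
  200 → container 4  [load 575/675]
  100 → container 1  [load 625/675]
  100 → container 4  [load 675/675]
  75 → container 5  [load 425/675]
  75 → container 5  [load 500/675]
5 containers opened.

5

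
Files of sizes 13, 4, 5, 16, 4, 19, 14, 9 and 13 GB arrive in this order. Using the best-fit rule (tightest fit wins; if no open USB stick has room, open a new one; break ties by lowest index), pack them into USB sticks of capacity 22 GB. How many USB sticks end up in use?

5

  13 → USB stick 1 (new)  [load 13/22]
  4 → USB stick 1  [load 17/22]
  5 → USB stick 1  [load 22/22]
  16 → USB stick 2 (new)  [load 16/22]
  4 → USB stick 2  [load 20/22]
  19 → USB stick 3 (new)  [load 19/22]
  14 → USB stick 4 (new)  [load 14/22]
  9 → USB stick 5 (new)  [load 9/22]
  13 → USB stick 5  [load 22/22]
5 USB sticks opened.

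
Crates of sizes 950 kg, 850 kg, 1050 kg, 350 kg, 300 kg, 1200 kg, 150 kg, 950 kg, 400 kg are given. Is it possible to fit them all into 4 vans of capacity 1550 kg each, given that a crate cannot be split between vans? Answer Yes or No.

No

Total = 6200 kg; ⌈6200/1550⌉ = 4.
5 crates each exceed half the capacity and cannot share a van, forcing at least 5 vans.
At least 5 vans are required, but only 4 are allowed.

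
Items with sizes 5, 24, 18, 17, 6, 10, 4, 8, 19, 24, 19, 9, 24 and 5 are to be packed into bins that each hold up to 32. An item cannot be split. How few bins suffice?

7

Total = 24 + 24 + 24 + 19 + 19 + 18 + 17 + 10 + 9 + 8 + 6 + 5 + 5 + 4 = 192.
Lower bound: ⌈192/32⌉ = 6 bins.
Also, 7 items each exceed 16, and no two of those can share a bin, so at least 7 bins are needed.
A packing using 7 bins:
  bin 1: 24 + 8 = 32
  bin 2: 24 + 6 = 30
  bin 3: 24 + 5 = 29
  bin 4: 19 + 10 = 29
  bin 5: 19 + 9 + 4 = 32
  bin 6: 18 + 5 = 23
  bin 7: 17 = 17
This matches the lower bound, so 7 is optimal.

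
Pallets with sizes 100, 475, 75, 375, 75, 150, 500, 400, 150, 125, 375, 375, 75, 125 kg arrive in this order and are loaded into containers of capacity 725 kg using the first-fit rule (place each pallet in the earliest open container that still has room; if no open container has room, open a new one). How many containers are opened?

6

  100 → container 1 (new)  [load 100/725]
  475 → container 1  [load 575/725]
  75 → container 1  [load 650/725]
  375 → container 2 (new)  [load 375/725]
  75 → container 1  [load 725/725]
  150 → container 2  [load 525/725]
  500 → container 3 (new)  [load 500/725]
  400 → container 4 (new)  [load 400/725]
  150 → container 2  [load 675/725]
  125 → container 3  [load 625/725]
  375 → container 5 (new)  [load 375/725]
  375 → container 6 (new)  [load 375/725]
  75 → container 3  [load 700/725]
  125 → container 4  [load 525/725]
6 containers opened.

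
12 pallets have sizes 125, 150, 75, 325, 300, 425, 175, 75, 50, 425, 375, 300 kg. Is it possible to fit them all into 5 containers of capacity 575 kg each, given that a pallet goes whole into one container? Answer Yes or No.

Total = 2800 kg; ⌈2800/575⌉ = 5.
6 pallets each exceed half the capacity and cannot share a container, forcing at least 6 containers.
At least 6 containers are required, but only 5 are allowed.

No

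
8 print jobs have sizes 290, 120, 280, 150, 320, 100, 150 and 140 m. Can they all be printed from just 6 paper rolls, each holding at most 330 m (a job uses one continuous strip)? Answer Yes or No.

A valid assignment using 6 paper rolls:
  roll 1: 320 = 320
  roll 2: 290 = 290
  roll 3: 280 = 280
  roll 4: 150 + 150 = 300
  roll 5: 140 + 120 = 260
  roll 6: 100 = 100
Every load is within 330 m, so 6 paper rolls suffice.

Yes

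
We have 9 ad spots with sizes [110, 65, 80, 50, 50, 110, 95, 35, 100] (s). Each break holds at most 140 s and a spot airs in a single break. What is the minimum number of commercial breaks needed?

6

Total = 110 + 110 + 100 + 95 + 80 + 65 + 50 + 50 + 35 = 695 s.
Lower bound: ⌈695/140⌉ = 5 commercial breaks.
A packing using 6 commercial breaks:
  break 1: 110 = 110
  break 2: 110 = 110
  break 3: 100 + 35 = 135
  break 4: 95 = 95
  break 5: 80 + 50 = 130
  break 6: 65 + 50 = 115
No arrangement into 5 commercial breaks stays within capacity, so 6 is optimal.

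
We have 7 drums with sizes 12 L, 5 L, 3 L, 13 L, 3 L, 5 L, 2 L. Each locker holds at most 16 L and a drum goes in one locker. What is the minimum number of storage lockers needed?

3

Total = 13 + 12 + 5 + 5 + 3 + 3 + 2 = 43 L.
Lower bound: ⌈43/16⌉ = 3 storage lockers.
A packing using 3 storage lockers:
  locker 1: 13 + 3 = 16
  locker 2: 12 + 3 = 15
  locker 3: 5 + 5 + 2 = 12
This matches the lower bound, so 3 is optimal.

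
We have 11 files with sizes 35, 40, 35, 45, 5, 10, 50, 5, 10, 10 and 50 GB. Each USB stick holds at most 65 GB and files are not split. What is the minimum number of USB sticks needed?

6

Total = 50 + 50 + 45 + 40 + 35 + 35 + 10 + 10 + 10 + 5 + 5 = 295 GB.
Lower bound: ⌈295/65⌉ = 5 USB sticks.
Also, 6 files each exceed 65/2 GB, and no two of those can share a USB stick, so at least 6 USB sticks are needed.
A packing using 6 USB sticks:
  USB stick 1: 50 + 10 + 5 = 65
  USB stick 2: 50 + 10 + 5 = 65
  USB stick 3: 45 + 10 = 55
  USB stick 4: 40 = 40
  USB stick 5: 35 = 35
  USB stick 6: 35 = 35
This matches the lower bound, so 6 is optimal.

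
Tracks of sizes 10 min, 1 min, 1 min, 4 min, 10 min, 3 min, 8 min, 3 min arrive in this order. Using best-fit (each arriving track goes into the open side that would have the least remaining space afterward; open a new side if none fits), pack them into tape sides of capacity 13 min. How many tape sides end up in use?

  10 → side 1 (new)  [load 10/13]
  1 → side 1  [load 11/13]
  1 → side 1  [load 12/13]
  4 → side 2 (new)  [load 4/13]
  10 → side 3 (new)  [load 10/13]
  3 → side 3  [load 13/13]
  8 → side 2  [load 12/13]
  3 → side 4 (new)  [load 3/13]
4 tape sides opened.

4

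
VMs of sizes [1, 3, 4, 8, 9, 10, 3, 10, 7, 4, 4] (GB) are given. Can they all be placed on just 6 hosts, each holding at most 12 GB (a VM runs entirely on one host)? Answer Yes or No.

Yes

A valid assignment using 6 hosts:
  host 1: 10 + 1 = 11
  host 2: 10 = 10
  host 3: 9 + 3 = 12
  host 4: 8 + 4 = 12
  host 5: 7 + 4 = 11
  host 6: 4 + 3 = 7
Every load is within 12 GB, so 6 hosts suffice.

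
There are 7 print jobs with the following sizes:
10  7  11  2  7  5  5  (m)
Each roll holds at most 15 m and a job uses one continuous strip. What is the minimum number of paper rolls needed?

Total = 11 + 10 + 7 + 7 + 5 + 5 + 2 = 47 m.
Lower bound: ⌈47/15⌉ = 4 paper rolls.
A packing using 4 paper rolls:
  roll 1: 11 + 2 = 13
  roll 2: 10 + 5 = 15
  roll 3: 7 + 7 = 14
  roll 4: 5 = 5
This matches the lower bound, so 4 is optimal.

4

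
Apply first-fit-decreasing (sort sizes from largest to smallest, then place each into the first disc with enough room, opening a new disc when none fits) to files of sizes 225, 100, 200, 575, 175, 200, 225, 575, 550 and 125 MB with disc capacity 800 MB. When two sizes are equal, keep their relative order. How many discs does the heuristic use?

Sorted descending: 575, 575, 550, 225, 225, 200, 200, 175, 125, 100.
  575 → disc 1 (new)  [load 575/800]
  575 → disc 2 (new)  [load 575/800]
  550 → disc 3 (new)  [load 550/800]
  225 → disc 1  [load 800/800]
  225 → disc 2  [load 800/800]
  200 → disc 3  [load 750/800]
  200 → disc 4 (new)  [load 200/800]
  175 → disc 4  [load 375/800]
  125 → disc 4  [load 500/800]
  100 → disc 4  [load 600/800]
4 discs opened.

4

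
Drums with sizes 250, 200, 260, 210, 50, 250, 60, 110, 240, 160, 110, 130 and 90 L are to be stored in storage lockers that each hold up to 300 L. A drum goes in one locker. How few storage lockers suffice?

8

Total = 260 + 250 + 250 + 240 + 210 + 200 + 160 + 130 + 110 + 110 + 90 + 60 + 50 = 2120 L.
Lower bound: ⌈2120/300⌉ = 8 storage lockers.
A packing using 8 storage lockers:
  locker 1: 260 = 260
  locker 2: 250 + 50 = 300
  locker 3: 250 = 250
  locker 4: 240 + 60 = 300
  locker 5: 210 + 90 = 300
  locker 6: 200 = 200
  locker 7: 160 + 130 = 290
  locker 8: 110 + 110 = 220
This matches the lower bound, so 8 is optimal.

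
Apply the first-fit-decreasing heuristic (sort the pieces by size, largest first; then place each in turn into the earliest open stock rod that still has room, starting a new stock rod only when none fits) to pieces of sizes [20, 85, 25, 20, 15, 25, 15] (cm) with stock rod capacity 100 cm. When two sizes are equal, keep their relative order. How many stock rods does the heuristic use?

Sorted descending: 85, 25, 25, 20, 20, 15, 15.
  85 → stock rod 1 (new)  [load 85/100]
  25 → stock rod 2 (new)  [load 25/100]
  25 → stock rod 2  [load 50/100]
  20 → stock rod 2  [load 70/100]
  20 → stock rod 2  [load 90/100]
  15 → stock rod 1  [load 100/100]
  15 → stock rod 3 (new)  [load 15/100]
3 stock rods opened.

3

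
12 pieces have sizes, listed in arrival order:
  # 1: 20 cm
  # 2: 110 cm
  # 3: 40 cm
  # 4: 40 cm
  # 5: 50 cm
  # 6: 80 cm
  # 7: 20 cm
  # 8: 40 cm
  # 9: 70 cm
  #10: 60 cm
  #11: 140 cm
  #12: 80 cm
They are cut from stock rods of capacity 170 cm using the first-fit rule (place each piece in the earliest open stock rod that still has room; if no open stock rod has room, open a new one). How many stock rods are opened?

  20 → stock rod 1 (new)  [load 20/170]
  110 → stock rod 1  [load 130/170]
  40 → stock rod 1  [load 170/170]
  40 → stock rod 2 (new)  [load 40/170]
  50 → stock rod 2  [load 90/170]
  80 → stock rod 2  [load 170/170]
  20 → stock rod 3 (new)  [load 20/170]
  40 → stock rod 3  [load 60/170]
  70 → stock rod 3  [load 130/170]
  60 → stock rod 4 (new)  [load 60/170]
  140 → stock rod 5 (new)  [load 140/170]
  80 → stock rod 4  [load 140/170]
5 stock rods opened.

5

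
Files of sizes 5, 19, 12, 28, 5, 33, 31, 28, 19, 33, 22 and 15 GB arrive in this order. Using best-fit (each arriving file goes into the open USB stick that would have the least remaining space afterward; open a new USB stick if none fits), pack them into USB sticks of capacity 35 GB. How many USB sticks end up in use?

  5 → USB stick 1 (new)  [load 5/35]
  19 → USB stick 1  [load 24/35]
  12 → USB stick 2 (new)  [load 12/35]
  28 → USB stick 3 (new)  [load 28/35]
  5 → USB stick 3  [load 33/35]
  33 → USB stick 4 (new)  [load 33/35]
  31 → USB stick 5 (new)  [load 31/35]
  28 → USB stick 6 (new)  [load 28/35]
  19 → USB stick 2  [load 31/35]
  33 → USB stick 7 (new)  [load 33/35]
  22 → USB stick 8 (new)  [load 22/35]
  15 → USB stick 9 (new)  [load 15/35]
9 USB sticks opened.

9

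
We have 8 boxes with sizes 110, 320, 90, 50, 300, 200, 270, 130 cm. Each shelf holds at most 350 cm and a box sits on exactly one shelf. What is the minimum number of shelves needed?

Total = 320 + 300 + 270 + 200 + 130 + 110 + 90 + 50 = 1470 cm.
Lower bound: ⌈1470/350⌉ = 5 shelves.
A packing using 5 shelves:
  shelf 1: 320 = 320
  shelf 2: 300 + 50 = 350
  shelf 3: 270 = 270
  shelf 4: 200 + 130 = 330
  shelf 5: 110 + 90 = 200
This matches the lower bound, so 5 is optimal.

5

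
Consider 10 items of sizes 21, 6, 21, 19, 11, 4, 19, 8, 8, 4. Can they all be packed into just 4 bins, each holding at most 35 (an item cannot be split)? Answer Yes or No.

A valid assignment using 4 bins:
  bin 1: 21 + 11 = 32
  bin 2: 21 + 8 + 6 = 35
  bin 3: 19 + 8 + 4 + 4 = 35
  bin 4: 19 = 19
Every load is within 35, so 4 bins suffice.

Yes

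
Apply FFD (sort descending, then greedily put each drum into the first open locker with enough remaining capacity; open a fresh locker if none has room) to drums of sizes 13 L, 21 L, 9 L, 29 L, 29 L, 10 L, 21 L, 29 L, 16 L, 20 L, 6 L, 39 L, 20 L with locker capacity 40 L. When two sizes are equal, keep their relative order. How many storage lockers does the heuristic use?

Sorted descending: 39, 29, 29, 29, 21, 21, 20, 20, 16, 13, 10, 9, 6.
  39 → locker 1 (new)  [load 39/40]
  29 → locker 2 (new)  [load 29/40]
  29 → locker 3 (new)  [load 29/40]
  29 → locker 4 (new)  [load 29/40]
  21 → locker 5 (new)  [load 21/40]
  21 → locker 6 (new)  [load 21/40]
  20 → locker 7 (new)  [load 20/40]
  20 → locker 7  [load 40/40]
  16 → locker 5  [load 37/40]
  13 → locker 6  [load 34/40]
  10 → locker 2  [load 39/40]
  9 → locker 3  [load 38/40]
  6 → locker 4  [load 35/40]
7 storage lockers opened.

7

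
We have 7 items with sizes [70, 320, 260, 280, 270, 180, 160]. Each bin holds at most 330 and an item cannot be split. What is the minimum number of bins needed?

Total = 320 + 280 + 270 + 260 + 180 + 160 + 70 = 1540.
Lower bound: ⌈1540/330⌉ = 5 bins.
A packing using 6 bins:
  bin 1: 320 = 320
  bin 2: 280 = 280
  bin 3: 270 = 270
  bin 4: 260 + 70 = 330
  bin 5: 180 = 180
  bin 6: 160 = 160
No arrangement into 5 bins stays within capacity, so 6 is optimal.

6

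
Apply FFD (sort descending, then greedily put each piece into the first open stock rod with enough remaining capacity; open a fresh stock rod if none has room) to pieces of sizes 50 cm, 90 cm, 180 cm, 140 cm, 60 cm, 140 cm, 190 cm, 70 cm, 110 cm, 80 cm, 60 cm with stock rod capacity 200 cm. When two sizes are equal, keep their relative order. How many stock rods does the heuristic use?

6

Sorted descending: 190, 180, 140, 140, 110, 90, 80, 70, 60, 60, 50.
  190 → stock rod 1 (new)  [load 190/200]
  180 → stock rod 2 (new)  [load 180/200]
  140 → stock rod 3 (new)  [load 140/200]
  140 → stock rod 4 (new)  [load 140/200]
  110 → stock rod 5 (new)  [load 110/200]
  90 → stock rod 5  [load 200/200]
  80 → stock rod 6 (new)  [load 80/200]
  70 → stock rod 6  [load 150/200]
  60 → stock rod 3  [load 200/200]
  60 → stock rod 4  [load 200/200]
  50 → stock rod 6  [load 200/200]
6 stock rods opened.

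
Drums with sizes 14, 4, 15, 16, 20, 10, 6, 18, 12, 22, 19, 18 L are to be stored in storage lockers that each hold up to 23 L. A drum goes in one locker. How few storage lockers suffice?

Total = 22 + 20 + 19 + 18 + 18 + 16 + 15 + 14 + 12 + 10 + 6 + 4 = 174 L.
Lower bound: ⌈174/23⌉ = 8 storage lockers.
Also, 9 drums each exceed 23/2 L, and no two of those can share a locker, so at least 9 storage lockers are needed.
A packing using 9 storage lockers:
  locker 1: 22 = 22
  locker 2: 20 = 20
  locker 3: 19 + 4 = 23
  locker 4: 18 = 18
  locker 5: 18 = 18
  locker 6: 16 + 6 = 22
  locker 7: 15 = 15
  locker 8: 14 = 14
  locker 9: 12 + 10 = 22
This matches the lower bound, so 9 is optimal.

9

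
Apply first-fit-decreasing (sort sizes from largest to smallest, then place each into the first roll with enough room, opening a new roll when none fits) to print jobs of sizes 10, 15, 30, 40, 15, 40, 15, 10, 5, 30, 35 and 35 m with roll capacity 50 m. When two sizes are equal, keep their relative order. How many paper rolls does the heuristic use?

6

Sorted descending: 40, 40, 35, 35, 30, 30, 15, 15, 15, 10, 10, 5.
  40 → roll 1 (new)  [load 40/50]
  40 → roll 2 (new)  [load 40/50]
  35 → roll 3 (new)  [load 35/50]
  35 → roll 4 (new)  [load 35/50]
  30 → roll 5 (new)  [load 30/50]
  30 → roll 6 (new)  [load 30/50]
  15 → roll 3  [load 50/50]
  15 → roll 4  [load 50/50]
  15 → roll 5  [load 45/50]
  10 → roll 1  [load 50/50]
  10 → roll 2  [load 50/50]
  5 → roll 5  [load 50/50]
6 paper rolls opened.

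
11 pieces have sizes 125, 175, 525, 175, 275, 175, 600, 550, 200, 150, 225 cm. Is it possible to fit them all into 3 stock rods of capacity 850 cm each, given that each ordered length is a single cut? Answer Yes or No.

No

Total = 3175 cm; ⌈3175/850⌉ = 4.
At least 4 stock rods are required, but only 3 are allowed.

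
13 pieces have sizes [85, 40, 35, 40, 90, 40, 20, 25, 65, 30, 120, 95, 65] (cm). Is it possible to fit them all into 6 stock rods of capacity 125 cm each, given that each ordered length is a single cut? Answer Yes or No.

Total = 750 cm; ⌈750/125⌉ = 6.
The bound of 6 does not rule out 6, but exhaustive search shows no assignment into 6 stock rods of capacity 125 cm exists — the minimum is 7.

No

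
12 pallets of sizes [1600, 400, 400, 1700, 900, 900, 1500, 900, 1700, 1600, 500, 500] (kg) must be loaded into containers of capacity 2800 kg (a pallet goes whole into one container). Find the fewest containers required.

Total = 1700 + 1700 + 1600 + 1600 + 1500 + 900 + 900 + 900 + 500 + 500 + 400 + 400 = 12600 kg.
Lower bound: ⌈12600/2800⌉ = 5 containers.
A packing using 5 containers:
  container 1: 1700 + 900 = 2600
  container 2: 1700 + 900 = 2600
  container 3: 1600 + 900 = 2500
  container 4: 1600 + 500 + 500 = 2600
  container 5: 1500 + 400 + 400 = 2300
This matches the lower bound, so 5 is optimal.

5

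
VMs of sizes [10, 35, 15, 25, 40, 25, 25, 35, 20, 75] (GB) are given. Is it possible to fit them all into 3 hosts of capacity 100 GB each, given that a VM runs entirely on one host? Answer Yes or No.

Total = 305 GB; ⌈305/100⌉ = 4.
At least 4 hosts are required, but only 3 are allowed.

No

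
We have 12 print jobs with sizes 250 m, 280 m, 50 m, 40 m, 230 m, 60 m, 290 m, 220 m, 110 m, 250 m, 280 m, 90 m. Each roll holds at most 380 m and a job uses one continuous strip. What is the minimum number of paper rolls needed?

Total = 290 + 280 + 280 + 250 + 250 + 230 + 220 + 110 + 90 + 60 + 50 + 40 = 2150 m.
Lower bound: ⌈2150/380⌉ = 6 paper rolls.
Also, 7 print jobs each exceed 190 m, and no two of those can share a roll, so at least 7 paper rolls are needed.
A packing using 7 paper rolls:
  roll 1: 290 + 90 = 380
  roll 2: 280 + 60 + 40 = 380
  roll 3: 280 + 50 = 330
  roll 4: 250 + 110 = 360
  roll 5: 250 = 250
  roll 6: 230 = 230
  roll 7: 220 = 220
This matches the lower bound, so 7 is optimal.

7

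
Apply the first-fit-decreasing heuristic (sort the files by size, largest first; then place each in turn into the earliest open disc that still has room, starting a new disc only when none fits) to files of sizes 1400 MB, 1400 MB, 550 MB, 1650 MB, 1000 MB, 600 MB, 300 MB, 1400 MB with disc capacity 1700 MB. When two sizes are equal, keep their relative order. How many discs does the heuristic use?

Sorted descending: 1650, 1400, 1400, 1400, 1000, 600, 550, 300.
  1650 → disc 1 (new)  [load 1650/1700]
  1400 → disc 2 (new)  [load 1400/1700]
  1400 → disc 3 (new)  [load 1400/1700]
  1400 → disc 4 (new)  [load 1400/1700]
  1000 → disc 5 (new)  [load 1000/1700]
  600 → disc 5  [load 1600/1700]
  550 → disc 6 (new)  [load 550/1700]
  300 → disc 2  [load 1700/1700]
6 discs opened.

6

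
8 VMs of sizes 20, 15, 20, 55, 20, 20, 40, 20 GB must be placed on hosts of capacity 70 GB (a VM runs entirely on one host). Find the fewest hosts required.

Total = 55 + 40 + 20 + 20 + 20 + 20 + 20 + 15 = 210 GB.
Lower bound: ⌈210/70⌉ = 3 hosts.
A packing using 4 hosts:
  host 1: 55 + 15 = 70
  host 2: 40 + 20 = 60
  host 3: 20 + 20 + 20 = 60
  host 4: 20 = 20
No arrangement into 3 hosts stays within capacity, so 4 is optimal.

4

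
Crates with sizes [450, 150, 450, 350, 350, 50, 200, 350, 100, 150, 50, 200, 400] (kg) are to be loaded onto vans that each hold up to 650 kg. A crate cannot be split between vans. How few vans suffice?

6

Total = 450 + 450 + 400 + 350 + 350 + 350 + 200 + 200 + 150 + 150 + 100 + 50 + 50 = 3250 kg.
Lower bound: ⌈3250/650⌉ = 5 vans.
Also, 6 crates each exceed 325 kg, and no two of those can share a van, so at least 6 vans are needed.
A packing using 6 vans:
  van 1: 450 + 200 = 650
  van 2: 450 + 200 = 650
  van 3: 400 + 150 + 100 = 650
  van 4: 350 + 150 + 50 + 50 = 600
  van 5: 350 = 350
  van 6: 350 = 350
This matches the lower bound, so 6 is optimal.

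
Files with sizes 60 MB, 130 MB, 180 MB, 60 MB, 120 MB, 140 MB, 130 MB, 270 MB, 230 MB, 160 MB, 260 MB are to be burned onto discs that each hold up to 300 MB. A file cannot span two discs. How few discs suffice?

7

Total = 270 + 260 + 230 + 180 + 160 + 140 + 130 + 130 + 120 + 60 + 60 = 1740 MB.
Lower bound: ⌈1740/300⌉ = 6 discs.
A packing using 7 discs:
  disc 1: 270 = 270
  disc 2: 260 = 260
  disc 3: 230 + 60 = 290
  disc 4: 180 + 120 = 300
  disc 5: 160 + 140 = 300
  disc 6: 130 + 130 = 260
  disc 7: 60 = 60
No arrangement into 6 discs stays within capacity, so 7 is optimal.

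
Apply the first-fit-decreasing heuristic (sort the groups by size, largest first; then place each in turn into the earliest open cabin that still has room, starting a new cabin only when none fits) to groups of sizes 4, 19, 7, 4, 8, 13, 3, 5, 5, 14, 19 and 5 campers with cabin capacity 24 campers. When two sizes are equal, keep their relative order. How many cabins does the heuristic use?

5

Sorted descending: 19, 19, 14, 13, 8, 7, 5, 5, 5, 4, 4, 3.
  19 → cabin 1 (new)  [load 19/24]
  19 → cabin 2 (new)  [load 19/24]
  14 → cabin 3 (new)  [load 14/24]
  13 → cabin 4 (new)  [load 13/24]
  8 → cabin 3  [load 22/24]
  7 → cabin 4  [load 20/24]
  5 → cabin 1  [load 24/24]
  5 → cabin 2  [load 24/24]
  5 → cabin 5 (new)  [load 5/24]
  4 → cabin 4  [load 24/24]
  4 → cabin 5  [load 9/24]
  3 → cabin 5  [load 12/24]
5 cabins opened.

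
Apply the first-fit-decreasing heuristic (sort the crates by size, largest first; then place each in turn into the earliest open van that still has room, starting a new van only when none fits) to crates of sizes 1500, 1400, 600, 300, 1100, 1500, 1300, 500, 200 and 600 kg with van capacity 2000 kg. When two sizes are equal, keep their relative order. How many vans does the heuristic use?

Sorted descending: 1500, 1500, 1400, 1300, 1100, 600, 600, 500, 300, 200.
  1500 → van 1 (new)  [load 1500/2000]
  1500 → van 2 (new)  [load 1500/2000]
  1400 → van 3 (new)  [load 1400/2000]
  1300 → van 4 (new)  [load 1300/2000]
  1100 → van 5 (new)  [load 1100/2000]
  600 → van 3  [load 2000/2000]
  600 → van 4  [load 1900/2000]
  500 → van 1  [load 2000/2000]
  300 → van 2  [load 1800/2000]
  200 → van 2  [load 2000/2000]
5 vans opened.

5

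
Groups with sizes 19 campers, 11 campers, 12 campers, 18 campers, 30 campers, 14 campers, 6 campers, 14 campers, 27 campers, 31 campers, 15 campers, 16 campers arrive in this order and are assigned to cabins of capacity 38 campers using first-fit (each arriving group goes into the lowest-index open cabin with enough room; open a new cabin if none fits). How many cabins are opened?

  19 → cabin 1 (new)  [load 19/38]
  11 → cabin 1  [load 30/38]
  12 → cabin 2 (new)  [load 12/38]
  18 → cabin 2  [load 30/38]
  30 → cabin 3 (new)  [load 30/38]
  14 → cabin 4 (new)  [load 14/38]
  6 → cabin 1  [load 36/38]
  14 → cabin 4  [load 28/38]
  27 → cabin 5 (new)  [load 27/38]
  31 → cabin 6 (new)  [load 31/38]
  15 → cabin 7 (new)  [load 15/38]
  16 → cabin 7  [load 31/38]
7 cabins opened.

7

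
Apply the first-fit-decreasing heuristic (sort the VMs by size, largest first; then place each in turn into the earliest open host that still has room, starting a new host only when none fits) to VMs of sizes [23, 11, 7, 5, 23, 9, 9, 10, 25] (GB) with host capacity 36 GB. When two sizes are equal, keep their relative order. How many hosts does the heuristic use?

Sorted descending: 25, 23, 23, 11, 10, 9, 9, 7, 5.
  25 → host 1 (new)  [load 25/36]
  23 → host 2 (new)  [load 23/36]
  23 → host 3 (new)  [load 23/36]
  11 → host 1  [load 36/36]
  10 → host 2  [load 33/36]
  9 → host 3  [load 32/36]
  9 → host 4 (new)  [load 9/36]
  7 → host 4  [load 16/36]
  5 → host 4  [load 21/36]
4 hosts opened.

4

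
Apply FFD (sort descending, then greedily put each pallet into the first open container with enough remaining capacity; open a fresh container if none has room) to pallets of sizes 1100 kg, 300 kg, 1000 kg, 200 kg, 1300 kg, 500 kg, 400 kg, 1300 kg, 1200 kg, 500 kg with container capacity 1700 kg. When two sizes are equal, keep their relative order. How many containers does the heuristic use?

Sorted descending: 1300, 1300, 1200, 1100, 1000, 500, 500, 400, 300, 200.
  1300 → container 1 (new)  [load 1300/1700]
  1300 → container 2 (new)  [load 1300/1700]
  1200 → container 3 (new)  [load 1200/1700]
  1100 → container 4 (new)  [load 1100/1700]
  1000 → container 5 (new)  [load 1000/1700]
  500 → container 3  [load 1700/1700]
  500 → container 4  [load 1600/1700]
  400 → container 1  [load 1700/1700]
  300 → container 2  [load 1600/1700]
  200 → container 5  [load 1200/1700]
5 containers opened.

5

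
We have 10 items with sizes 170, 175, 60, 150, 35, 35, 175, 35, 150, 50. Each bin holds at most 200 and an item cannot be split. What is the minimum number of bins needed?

6

Total = 175 + 175 + 170 + 150 + 150 + 60 + 50 + 35 + 35 + 35 = 1035.
Lower bound: ⌈1035/200⌉ = 6 bins.
A packing using 6 bins:
  bin 1: 175 = 175
  bin 2: 175 = 175
  bin 3: 170 = 170
  bin 4: 150 + 50 = 200
  bin 5: 150 + 35 = 185
  bin 6: 60 + 35 + 35 = 130
This matches the lower bound, so 6 is optimal.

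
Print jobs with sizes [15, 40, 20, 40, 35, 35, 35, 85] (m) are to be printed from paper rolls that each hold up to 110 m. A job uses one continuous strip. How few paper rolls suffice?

3

Total = 85 + 40 + 40 + 35 + 35 + 35 + 20 + 15 = 305 m.
Lower bound: ⌈305/110⌉ = 3 paper rolls.
A packing using 3 paper rolls:
  roll 1: 85 + 20 = 105
  roll 2: 40 + 40 + 15 = 95
  roll 3: 35 + 35 + 35 = 105
This matches the lower bound, so 3 is optimal.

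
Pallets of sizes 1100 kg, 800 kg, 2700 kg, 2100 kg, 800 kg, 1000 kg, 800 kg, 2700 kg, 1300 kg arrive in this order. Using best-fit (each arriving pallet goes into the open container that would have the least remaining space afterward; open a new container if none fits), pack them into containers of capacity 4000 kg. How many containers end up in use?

4

  1100 → container 1 (new)  [load 1100/4000]
  800 → container 1  [load 1900/4000]
  2700 → container 2 (new)  [load 2700/4000]
  2100 → container 1  [load 4000/4000]
  800 → container 2  [load 3500/4000]
  1000 → container 3 (new)  [load 1000/4000]
  800 → container 3  [load 1800/4000]
  2700 → container 4 (new)  [load 2700/4000]
  1300 → container 4  [load 4000/4000]
4 containers opened.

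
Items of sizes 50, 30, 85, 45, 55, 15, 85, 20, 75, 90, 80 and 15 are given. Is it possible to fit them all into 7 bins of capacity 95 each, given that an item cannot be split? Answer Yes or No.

No

Total = 645; ⌈645/95⌉ = 7.
The bound of 7 does not rule out 7, but exhaustive search shows no assignment into 7 bins of capacity 95 exists — the minimum is 8.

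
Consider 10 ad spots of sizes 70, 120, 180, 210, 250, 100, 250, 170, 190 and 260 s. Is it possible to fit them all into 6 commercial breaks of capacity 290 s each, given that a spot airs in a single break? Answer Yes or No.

Total = 1800 s; ⌈1800/290⌉ = 7.
At least 7 commercial breaks are required, but only 6 are allowed.

No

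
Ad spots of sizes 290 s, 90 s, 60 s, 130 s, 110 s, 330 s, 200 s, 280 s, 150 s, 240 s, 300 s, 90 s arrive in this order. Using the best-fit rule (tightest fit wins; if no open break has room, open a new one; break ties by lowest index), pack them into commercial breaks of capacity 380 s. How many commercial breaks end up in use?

7

  290 → break 1 (new)  [load 290/380]
  90 → break 1  [load 380/380]
  60 → break 2 (new)  [load 60/380]
  130 → break 2  [load 190/380]
  110 → break 2  [load 300/380]
  330 → break 3 (new)  [load 330/380]
  200 → break 4 (new)  [load 200/380]
  280 → break 5 (new)  [load 280/380]
  150 → break 4  [load 350/380]
  240 → break 6 (new)  [load 240/380]
  300 → break 7 (new)  [load 300/380]
  90 → break 5  [load 370/380]
7 commercial breaks opened.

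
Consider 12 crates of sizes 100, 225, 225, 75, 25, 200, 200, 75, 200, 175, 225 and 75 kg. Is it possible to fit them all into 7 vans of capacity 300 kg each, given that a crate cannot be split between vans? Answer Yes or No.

A valid assignment using 7 vans:
  van 1: 225 + 75 = 300
  van 2: 225 + 75 = 300
  van 3: 225 + 75 = 300
  van 4: 200 + 100 = 300
  van 5: 200 + 25 = 225
  van 6: 200 = 200
  van 7: 175 = 175
Every load is within 300 kg, so 7 vans suffice.

Yes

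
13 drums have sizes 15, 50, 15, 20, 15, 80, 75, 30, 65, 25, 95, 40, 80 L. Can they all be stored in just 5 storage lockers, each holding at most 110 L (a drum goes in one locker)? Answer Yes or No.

Total = 605 L; ⌈605/110⌉ = 6.
At least 6 storage lockers are required, but only 5 are allowed.

No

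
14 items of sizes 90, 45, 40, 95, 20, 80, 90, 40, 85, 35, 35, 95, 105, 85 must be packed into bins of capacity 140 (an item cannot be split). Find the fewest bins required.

8

Total = 105 + 95 + 95 + 90 + 90 + 85 + 85 + 80 + 45 + 40 + 40 + 35 + 35 + 20 = 940.
Lower bound: ⌈940/140⌉ = 7 bins.
Also, 8 items each exceed 70, and no two of those can share a bin, so at least 8 bins are needed.
A packing using 8 bins:
  bin 1: 105 + 35 = 140
  bin 2: 95 + 45 = 140
  bin 3: 95 + 40 = 135
  bin 4: 90 + 40 = 130
  bin 5: 90 + 35 = 125
  bin 6: 85 + 20 = 105
  bin 7: 85 = 85
  bin 8: 80 = 80
This matches the lower bound, so 8 is optimal.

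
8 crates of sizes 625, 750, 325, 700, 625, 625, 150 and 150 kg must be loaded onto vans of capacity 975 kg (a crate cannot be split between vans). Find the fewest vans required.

Total = 750 + 700 + 625 + 625 + 625 + 325 + 150 + 150 = 3950 kg.
Lower bound: ⌈3950/975⌉ = 5 vans.
A packing using 5 vans:
  van 1: 750 + 150 = 900
  van 2: 700 + 150 = 850
  van 3: 625 + 325 = 950
  van 4: 625 = 625
  van 5: 625 = 625
This matches the lower bound, so 5 is optimal.

5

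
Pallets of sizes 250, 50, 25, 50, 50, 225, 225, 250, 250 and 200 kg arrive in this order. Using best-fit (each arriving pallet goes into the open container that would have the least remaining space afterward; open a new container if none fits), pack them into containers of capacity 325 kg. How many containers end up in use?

6

  250 → container 1 (new)  [load 250/325]
  50 → container 1  [load 300/325]
  25 → container 1  [load 325/325]
  50 → container 2 (new)  [load 50/325]
  50 → container 2  [load 100/325]
  225 → container 2  [load 325/325]
  225 → container 3 (new)  [load 225/325]
  250 → container 4 (new)  [load 250/325]
  250 → container 5 (new)  [load 250/325]
  200 → container 6 (new)  [load 200/325]
6 containers opened.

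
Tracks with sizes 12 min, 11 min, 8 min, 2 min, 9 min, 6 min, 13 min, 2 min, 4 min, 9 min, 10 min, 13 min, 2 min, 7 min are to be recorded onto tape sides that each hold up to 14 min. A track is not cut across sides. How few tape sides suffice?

9

Total = 13 + 13 + 12 + 11 + 10 + 9 + 9 + 8 + 7 + 6 + 4 + 2 + 2 + 2 = 108 min.
Lower bound: ⌈108/14⌉ = 8 tape sides.
A packing using 9 tape sides:
  side 1: 13 = 13
  side 2: 13 = 13
  side 3: 12 + 2 = 14
  side 4: 11 + 2 = 13
  side 5: 10 + 4 = 14
  side 6: 9 + 2 = 11
  side 7: 9 = 9
  side 8: 8 + 6 = 14
  side 9: 7 = 7
No arrangement into 8 tape sides stays within capacity, so 9 is optimal.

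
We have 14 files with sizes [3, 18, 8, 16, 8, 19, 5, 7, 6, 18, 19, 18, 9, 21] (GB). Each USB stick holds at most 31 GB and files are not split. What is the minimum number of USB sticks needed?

7

Total = 21 + 19 + 19 + 18 + 18 + 18 + 16 + 9 + 8 + 8 + 7 + 6 + 5 + 3 = 175 GB.
Lower bound: ⌈175/31⌉ = 6 USB sticks.
Also, 7 files each exceed 31/2 GB, and no two of those can share a USB stick, so at least 7 USB sticks are needed.
A packing using 7 USB sticks:
  USB stick 1: 21 + 9 = 30
  USB stick 2: 19 + 8 + 3 = 30
  USB stick 3: 19 + 8 = 27
  USB stick 4: 18 + 7 + 6 = 31
  USB stick 5: 18 + 5 = 23
  USB stick 6: 18 = 18
  USB stick 7: 16 = 16
This matches the lower bound, so 7 is optimal.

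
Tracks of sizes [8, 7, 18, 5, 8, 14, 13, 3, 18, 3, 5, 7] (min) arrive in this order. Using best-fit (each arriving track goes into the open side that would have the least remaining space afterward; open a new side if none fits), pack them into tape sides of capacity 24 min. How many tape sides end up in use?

5

  8 → side 1 (new)  [load 8/24]
  7 → side 1  [load 15/24]
  18 → side 2 (new)  [load 18/24]
  5 → side 2  [load 23/24]
  8 → side 1  [load 23/24]
  14 → side 3 (new)  [load 14/24]
  13 → side 4 (new)  [load 13/24]
  3 → side 3  [load 17/24]
  18 → side 5 (new)  [load 18/24]
  3 → side 5  [load 21/24]
  5 → side 3  [load 22/24]
  7 → side 4  [load 20/24]
5 tape sides opened.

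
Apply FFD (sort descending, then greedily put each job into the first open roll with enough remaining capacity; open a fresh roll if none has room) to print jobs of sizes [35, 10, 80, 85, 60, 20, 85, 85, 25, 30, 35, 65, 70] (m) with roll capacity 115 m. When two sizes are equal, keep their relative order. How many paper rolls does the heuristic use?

Sorted descending: 85, 85, 85, 80, 70, 65, 60, 35, 35, 30, 25, 20, 10.
  85 → roll 1 (new)  [load 85/115]
  85 → roll 2 (new)  [load 85/115]
  85 → roll 3 (new)  [load 85/115]
  80 → roll 4 (new)  [load 80/115]
  70 → roll 5 (new)  [load 70/115]
  65 → roll 6 (new)  [load 65/115]
  60 → roll 7 (new)  [load 60/115]
  35 → roll 4  [load 115/115]
  35 → roll 5  [load 105/115]
  30 → roll 1  [load 115/115]
  25 → roll 2  [load 110/115]
  20 → roll 3  [load 105/115]
  10 → roll 3  [load 115/115]
7 paper rolls opened.

7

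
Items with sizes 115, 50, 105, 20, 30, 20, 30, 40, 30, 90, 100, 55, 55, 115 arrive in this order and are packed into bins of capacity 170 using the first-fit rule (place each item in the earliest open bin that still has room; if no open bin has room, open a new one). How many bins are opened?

6

  115 → bin 1 (new)  [load 115/170]
  50 → bin 1  [load 165/170]
  105 → bin 2 (new)  [load 105/170]
  20 → bin 2  [load 125/170]
  30 → bin 2  [load 155/170]
  20 → bin 3 (new)  [load 20/170]
  30 → bin 3  [load 50/170]
  40 → bin 3  [load 90/170]
  30 → bin 3  [load 120/170]
  90 → bin 4 (new)  [load 90/170]
  100 → bin 5 (new)  [load 100/170]
  55 → bin 4  [load 145/170]
  55 → bin 5  [load 155/170]
  115 → bin 6 (new)  [load 115/170]
6 bins opened.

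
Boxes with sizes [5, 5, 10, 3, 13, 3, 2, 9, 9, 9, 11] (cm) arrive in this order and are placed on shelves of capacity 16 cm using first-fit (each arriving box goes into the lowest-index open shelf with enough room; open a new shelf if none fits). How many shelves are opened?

  5 → shelf 1 (new)  [load 5/16]
  5 → shelf 1  [load 10/16]
  10 → shelf 2 (new)  [load 10/16]
  3 → shelf 1  [load 13/16]
  13 → shelf 3 (new)  [load 13/16]
  3 → shelf 1  [load 16/16]
  2 → shelf 2  [load 12/16]
  9 → shelf 4 (new)  [load 9/16]
  9 → shelf 5 (new)  [load 9/16]
  9 → shelf 6 (new)  [load 9/16]
  11 → shelf 7 (new)  [load 11/16]
7 shelves opened.

7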